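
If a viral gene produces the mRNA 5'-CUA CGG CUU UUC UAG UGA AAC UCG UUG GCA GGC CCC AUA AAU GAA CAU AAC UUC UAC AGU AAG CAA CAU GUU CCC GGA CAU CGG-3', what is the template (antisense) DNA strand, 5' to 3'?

5'-CCGATGTCCGGGAACATGTTGCTTACTGTAGAAGTTATGTTCATTTATGGGGCCTGCCAACGAGTTTCACTAGAAAAGCCGTAG-3'

Replace U with T to get the coding DNA strand: CTACGGCTTTTCTAGTGAAACTCGTTGGCAGGCCCCATAAATGAACATAACTTCTACAGTAAGCAACATGTTCCCGGACATCGG. The template strand is its reverse complement (complement GATGCCGAAAAGATCACTTTGAGCAACCGTCCGGGGTATTTACTTGTATTGAAGATGTCATTCGTTGTACAAGGGCCTGTAGCC, then reverse).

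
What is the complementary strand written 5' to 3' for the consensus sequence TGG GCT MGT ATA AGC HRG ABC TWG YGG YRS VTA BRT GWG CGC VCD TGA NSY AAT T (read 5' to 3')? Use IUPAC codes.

5'-AATTRSNTCAHGBGCGCWCAYVTABSYRCCRCWAGVTCYDGCTTATACKAGCCCA-3'

Standard pairs A↔T, G↔C; ambiguity codes pair R↔Y, M↔K, W↔W, S↔S, B↔V, D↔H, N↔N. Complement (ACCCGAKCATATTCGDYCTVGAWCRCCRYSBATVYACWCGCGBGHACTNSRTTAA), then reverse for 5'→3'.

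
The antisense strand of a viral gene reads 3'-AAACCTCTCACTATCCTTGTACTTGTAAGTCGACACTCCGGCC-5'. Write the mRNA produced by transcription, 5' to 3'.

5′-UUUGGAGAGUGAUAGGAACAUGAACAUUCAGCUGUGAGGCCGG-3′

Reading the template 3'→5' as shown, RNA polymerase pairs each base (A→U, T→A, G↔C) to build mRNA 5'→3' directly.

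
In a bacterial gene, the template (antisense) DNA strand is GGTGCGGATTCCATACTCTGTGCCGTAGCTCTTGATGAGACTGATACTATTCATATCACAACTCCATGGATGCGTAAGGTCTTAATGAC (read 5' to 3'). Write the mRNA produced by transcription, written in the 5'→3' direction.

5'-GUCAUUAAGACCUUACGCAUCCAUGGAGUUGUGAUAUGAAUAGUAUCAGUCUCAUCAAGAGCUACGGCACAGAGUAUGGAAUCCGCACC-3'

RNA polymerase reads the template 3'→5' and synthesizes mRNA 5'→3' by base-pairing (A→U, T→A, G↔C). The complement of the template is CCACGCCTAAGGTATGAGACACGGCATCGAGAACTACTCTGACTATGATAAGTATAGTGTTGAGGTACCTACGCATTCCAGAATTACTG; antiparallel, so 5'→3' the coding strand is GTCATTAAGACCTTACGCATCCATGGAGTTGTGATATGAATAGTATCAGTCTCATCAAGAGCTACGGCACAGAGTATGGAATCCGCACC. Replace T with U for the mRNA.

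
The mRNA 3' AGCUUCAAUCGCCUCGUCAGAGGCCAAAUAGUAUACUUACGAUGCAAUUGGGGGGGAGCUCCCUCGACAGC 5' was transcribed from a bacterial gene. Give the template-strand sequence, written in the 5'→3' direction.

Written 5'→3' the mRNA is CGACAGCUCCCUCGAGGGGGGGUUAACGUAGCAUUCAUAUGAUAAACCGGAGACUGCUCCGCUAACUUCGA, so the coding DNA strand is CGACAGCTCCCTCGAGGGGGGGTTAACGTAGCATTCATATGATAAACCGGAGACTGCTCCGCTAACTTCGA. The template is its reverse complement.

5'-TCGAAGTTAGCGGAGCAGTCTCCGGTTTATCATATGAATGCTACGTTAACCCCCCCTCGAGGGAGCTGTCG-3'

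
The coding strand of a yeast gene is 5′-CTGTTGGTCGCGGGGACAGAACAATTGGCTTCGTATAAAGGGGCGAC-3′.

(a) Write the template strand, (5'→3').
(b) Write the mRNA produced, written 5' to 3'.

(a) 5'-GTCGCCCCTTTATACGAAGCCAATTGTTCTGTCCCCGCGACCAACAG-3'
(b) 5'-CUGUUGGUCGCGGGGACAGAACAAUUGGCUUCGUAUAAAGGGGCGAC-3'

(a) The template strand is the reverse complement of the coding strand: complement GACAACCAGCGCCCCTGTCTTGTTAACCGAAGCATATTTCCCCGCTG, then reverse.
(b) mRNA matches the coding strand with T→U.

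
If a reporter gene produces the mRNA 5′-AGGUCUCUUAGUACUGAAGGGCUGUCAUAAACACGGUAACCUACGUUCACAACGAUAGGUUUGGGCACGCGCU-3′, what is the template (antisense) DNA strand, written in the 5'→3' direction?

5′-AGCGCGTGCCCAAACCTATCGTTGTGAACGTAGGTTACCGTGTTTATGACAGCCCTTCAGTACTAAGAGACCT-3′

Replace U with T to get the coding DNA strand: AGGTCTCTTAGTACTGAAGGGCTGTCATAAACACGGTAACCTACGTTCACAACGATAGGTTTGGGCACGCGCT. The template strand is its reverse complement (complement TCCAGAGAATCATGACTTCCCGACAGTATTTGTGCCATTGGATGCAAGTGTTGCTATCCAAACCCGTGCGCGA, then reverse).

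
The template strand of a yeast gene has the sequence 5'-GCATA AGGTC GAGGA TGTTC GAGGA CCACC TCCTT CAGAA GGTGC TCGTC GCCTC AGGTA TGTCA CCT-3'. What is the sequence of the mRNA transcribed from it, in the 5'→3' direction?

The mRNA has the sequence of the coding strand (reverse complement of the template) with T→U. Reverse complement of GCATAAGGTCGAGGATGTTCGAGGACCACCTCCTTCAGAAGGTGCTCGTCGCCTCAGGTATGTCACCT is AGGTGACATACCTGAGGCGACGAGCACCTTCTGAAGGAGGTGGTCCTCGAACATCCTCGACCTTATGC; then T→U.

5'-AGGUGACAUACCUGAGGCGACGAGCACCUUCUGAAGGAGGUGGUCCUCGAACAUCCUCGACCUUAUGC-3'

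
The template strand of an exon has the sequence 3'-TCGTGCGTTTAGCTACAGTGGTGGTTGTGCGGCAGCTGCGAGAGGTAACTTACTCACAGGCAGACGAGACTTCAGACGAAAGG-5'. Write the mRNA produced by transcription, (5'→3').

5'-AGCACGCAAAUCGAUGUCACCACCAACACGCCGUCGACGCUCUCCAUUGAAUGAGUGUCCGUCUGCUCUGAAGUCUGCUUUCC-3'

Reading the template 3'→5' as shown, RNA polymerase pairs each base (A→U, T→A, G↔C) to build mRNA 5'→3' directly.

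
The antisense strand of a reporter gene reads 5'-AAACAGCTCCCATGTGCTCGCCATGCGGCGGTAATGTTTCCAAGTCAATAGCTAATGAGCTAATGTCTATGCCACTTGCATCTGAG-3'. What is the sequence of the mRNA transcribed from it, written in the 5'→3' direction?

The mRNA has the sequence of the coding strand (reverse complement of the template) with T→U. Reverse complement of AAACAGCTCCCATGTGCTCGCCATGCGGCGGTAATGTTTCCAAGTCAATAGCTAATGAGCTAATGTCTATGCCACTTGCATCTGAG is CTCAGATGCAAGTGGCATAGACATTAGCTCATTAGCTATTGACTTGGAAACATTACCGCCGCATGGCGAGCACATGGGAGCTGTTT; then T→U.

5'-CUCAGAUGCAAGUGGCAUAGACAUUAGCUCAUUAGCUAUUGACUUGGAAACAUUACCGCCGCAUGGCGAGCACAUGGGAGCUGUUU-3'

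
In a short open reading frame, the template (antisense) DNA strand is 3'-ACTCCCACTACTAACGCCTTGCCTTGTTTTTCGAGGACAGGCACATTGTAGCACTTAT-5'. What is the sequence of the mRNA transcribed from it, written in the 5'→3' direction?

Reading the template 3'→5' as shown, RNA polymerase pairs each base (A→U, T→A, G↔C) to build mRNA 5'→3' directly.

5′-UGAGGGUGAUGAUUGCGGAACGGAACAAAAAGCUCCUGUCCGUGUAACAUCGUGAAUA-3′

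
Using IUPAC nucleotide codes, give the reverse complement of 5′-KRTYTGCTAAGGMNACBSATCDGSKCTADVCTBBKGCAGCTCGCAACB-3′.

Standard pairs A↔T, G↔C; ambiguity codes pair R↔Y, M↔K, S↔S, B↔V, D↔H, N↔N. Complement (MYARACGATTCCKNTGVSTAGHCSMGATHBGAVVMCGTCGAGCGTTGV), then reverse for 5'→3'.

5'-VGTTGCGAGCTGCMVVAGBHTAGMSCHGATSVGTNKCCTTAGCARAYM-3'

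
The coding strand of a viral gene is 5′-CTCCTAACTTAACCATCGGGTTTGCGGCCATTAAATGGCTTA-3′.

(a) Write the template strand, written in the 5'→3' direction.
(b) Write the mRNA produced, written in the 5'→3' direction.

(a) The template strand is the reverse complement of the coding strand: complement GAGGATTGAATTGGTAGCCCAAACGCCGGTAATTTACCGAAT, then reverse.
(b) mRNA matches the coding strand with T→U.

(a) 5'-TAAGCCATTTAATGGCCGCAAACCCGATGGTTAAGTTAGGAG-3'
(b) 5'-CUCCUAACUUAACCAUCGGGUUUGCGGCCAUUAAAUGGCUUA-3'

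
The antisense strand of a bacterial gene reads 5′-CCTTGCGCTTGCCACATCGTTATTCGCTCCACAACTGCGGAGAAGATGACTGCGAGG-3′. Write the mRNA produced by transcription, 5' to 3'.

RNA polymerase reads the template 3'→5' and synthesizes mRNA 5'→3' by base-pairing (A→U, T→A, G↔C). The complement of the template is GGAACGCGAACGGTGTAGCAATAAGCGAGGTGTTGACGCCTCTTCTACTGACGCTCC; antiparallel, so 5'→3' the coding strand is CCTCGCAGTCATCTTCTCCGCAGTTGTGGAGCGAATAACGATGTGGCAAGCGCAAGG. Replace T with U for the mRNA.

5′-CCUCGCAGUCAUCUUCUCCGCAGUUGUGGAGCGAAUAACGAUGUGGCAAGCGCAAGG-3′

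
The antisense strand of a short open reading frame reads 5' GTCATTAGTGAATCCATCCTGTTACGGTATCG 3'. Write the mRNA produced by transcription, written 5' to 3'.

5′-CGAUACCGUAACAGGAUGGAUUCACUAAUGAC-3′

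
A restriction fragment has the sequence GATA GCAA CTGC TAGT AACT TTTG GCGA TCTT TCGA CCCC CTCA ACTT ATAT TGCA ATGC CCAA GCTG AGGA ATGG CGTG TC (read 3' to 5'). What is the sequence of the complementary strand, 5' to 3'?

5'-CTATCGTTGACGATCATTGAAAACCGCTAGAAAGCTGGGGGAGTTGAATATAACGTTACGGGTTCGACTCCTTACCGCACAG-3'

The strand is given 3'→5', so its complement runs 5'→3' in the same left-to-right order: pair each base A↔T, G↔C.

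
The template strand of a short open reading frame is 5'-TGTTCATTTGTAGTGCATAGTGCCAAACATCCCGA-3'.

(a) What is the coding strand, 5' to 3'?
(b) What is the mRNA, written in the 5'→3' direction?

(a) 5′-TCGGGATGTTTGGCACTATGCACTACAAATGAACA-3′
(b) 5'-UCGGGAUGUUUGGCACUAUGCACUACAAAUGAACA-3'

(a) The coding strand is the reverse complement of the template: complement ACAAGTAAACATCACGTATCACGGTTTGTAGGGCT, then reverse.
(b) mRNA has the coding-strand sequence with T→U.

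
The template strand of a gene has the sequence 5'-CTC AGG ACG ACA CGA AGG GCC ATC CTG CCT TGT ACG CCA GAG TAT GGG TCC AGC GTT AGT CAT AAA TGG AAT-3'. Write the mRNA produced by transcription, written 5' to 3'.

The mRNA has the sequence of the coding strand (reverse complement of the template) with T→U. Reverse complement of CTCAGGACGACACGAAGGGCCATCCTGCCTTGTACGCCAGAGTATGGGTCCAGCGTTAGTCATAAATGGAAT is ATTCCATTTATGACTAACGCTGGACCCATACTCTGGCGTACAAGGCAGGATGGCCCTTCGTGTCGTCCTGAG; then T→U.

5′-AUUCCAUUUAUGACUAACGCUGGACCCAUACUCUGGCGUACAAGGCAGGAUGGCCCUUCGUGUCGUCCUGAG-3′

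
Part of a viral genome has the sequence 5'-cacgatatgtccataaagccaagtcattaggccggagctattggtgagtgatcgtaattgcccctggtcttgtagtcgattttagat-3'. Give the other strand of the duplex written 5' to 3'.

The complement of CACGATATGTCCATAAAGCCAAGTCATTAGGCCGGAGCTATTGGTGAGTGATCGTAATTGCCCCTGGTCTTGTAGTCGATTTTAGAT is GTGCTATACAGGTATTTCGGTTCAGTAATCCGGCCTCGATAACCACTCACTAGCATTAACGGGGACCAGAACATCAGCTAAAATCTA (A↔T, G↔C). DNA strands are antiparallel, so the complementary strand runs 3'→5'; reversing gives the 5'→3' form.

5′-ATCTAAAATCGACTACAAGACCAGGGGCAATTACGATCACTCACCAATAGCTCCGGCCTAATGACTTGGCTTTATGGACATATCGTG-3′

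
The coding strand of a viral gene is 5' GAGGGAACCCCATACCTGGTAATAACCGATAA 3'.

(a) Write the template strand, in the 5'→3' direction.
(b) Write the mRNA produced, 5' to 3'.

(a) 5′-TTATCGGTTATTACCAGGTATGGGGTTCCCTC-3′
(b) 5'-GAGGGAACCCCAUACCUGGUAAUAACCGAUAA-3'

(a) The template strand is the reverse complement of the coding strand: complement CTCCCTTGGGGTATGGACCATTATTGGCTATT, then reverse.
(b) mRNA matches the coding strand with T→U.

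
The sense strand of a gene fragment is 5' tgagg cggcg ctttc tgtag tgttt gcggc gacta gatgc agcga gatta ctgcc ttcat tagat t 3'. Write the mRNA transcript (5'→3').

5'-UGAGGCGGCGCUUUCUGUAGUGUUUGCGGCGACUAGAUGCAGCGAGAUUACUGCCUUCAUUAGAUU-3'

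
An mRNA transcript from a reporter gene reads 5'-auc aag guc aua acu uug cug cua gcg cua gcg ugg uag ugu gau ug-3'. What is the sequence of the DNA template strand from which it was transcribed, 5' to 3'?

Replace U with T to get the coding DNA strand: ATCAAGGTCATAACTTTGCTGCTAGCGCTAGCGTGGTAGTGTGATTG. The template strand is its reverse complement (complement TAGTTCCAGTATTGAAACGACGATCGCGATCGCACCATCACACTAAC, then reverse).

5′-CAATCACACTACCACGCTAGCGCTAGCAGCAAAGTTATGACCTTGAT-3′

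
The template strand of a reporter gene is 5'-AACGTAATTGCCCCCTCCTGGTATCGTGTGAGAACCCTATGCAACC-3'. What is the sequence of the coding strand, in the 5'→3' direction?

The coding strand is complementary and antiparallel to the template: take the complement (A↔T, G↔C) and reverse.

5'-GGTTGCATAGGGTTCTCACACGATACCAGGAGGGGGCAATTACGTT-3'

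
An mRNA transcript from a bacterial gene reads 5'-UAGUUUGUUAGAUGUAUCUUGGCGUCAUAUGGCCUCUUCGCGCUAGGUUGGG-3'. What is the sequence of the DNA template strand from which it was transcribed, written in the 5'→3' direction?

Replace U with T to get the coding DNA strand: TAGTTTGTTAGATGTATCTTGGCGTCATATGGCCTCTTCGCGCTAGGTTGGG. The template strand is its reverse complement (complement ATCAAACAATCTACATAGAACCGCAGTATACCGGAGAAGCGCGATCCAACCC, then reverse).

5'-CCCAACCTAGCGCGAAGAGGCCATATGACGCCAAGATACATCTAACAAACTA-3'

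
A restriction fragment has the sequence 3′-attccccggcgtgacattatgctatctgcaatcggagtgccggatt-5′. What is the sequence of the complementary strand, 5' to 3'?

The strand is given 3'→5', so its complement runs 5'→3' in the same left-to-right order: pair each base A↔T, G↔C.

5′-TAAGGGGCCGCACTGTAATACGATAGACGTTAGCCTCACGGCCTAA-3′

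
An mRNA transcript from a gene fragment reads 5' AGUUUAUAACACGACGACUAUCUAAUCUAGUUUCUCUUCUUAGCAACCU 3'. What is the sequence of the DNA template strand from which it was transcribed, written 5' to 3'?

Replace U with T to get the coding DNA strand: AGTTTATAACACGACGACTATCTAATCTAGTTTCTCTTCTTAGCAACCT. The template strand is its reverse complement (complement TCAAATATTGTGCTGCTGATAGATTAGATCAAAGAGAAGAATCGTTGGA, then reverse).

5'-AGGTTGCTAAGAAGAGAAACTAGATTAGATAGTCGTCGTGTTATAAACT-3'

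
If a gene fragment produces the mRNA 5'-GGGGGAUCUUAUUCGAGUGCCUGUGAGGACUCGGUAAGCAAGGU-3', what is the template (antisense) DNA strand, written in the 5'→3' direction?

5′-ACCTTGCTTACCGAGTCCTCACAGGCACTCGAATAAGATCCCCC-3′

Replace U with T to get the coding DNA strand: GGGGGATCTTATTCGAGTGCCTGTGAGGACTCGGTAAGCAAGGT. The template strand is its reverse complement (complement CCCCCTAGAATAAGCTCACGGACACTCCTGAGCCATTCGTTCCA, then reverse).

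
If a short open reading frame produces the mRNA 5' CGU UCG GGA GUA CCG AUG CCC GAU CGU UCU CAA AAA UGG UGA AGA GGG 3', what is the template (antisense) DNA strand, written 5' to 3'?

Replace U with T to get the coding DNA strand: CGTTCGGGAGTACCGATGCCCGATCGTTCTCAAAAATGGTGAAGAGGG. The template strand is its reverse complement (complement GCAAGCCCTCATGGCTACGGGCTAGCAAGAGTTTTTACCACTTCTCCC, then reverse).

5'-CCCTCTTCACCATTTTTGAGAACGATCGGGCATCGGTACTCCCGAACG-3'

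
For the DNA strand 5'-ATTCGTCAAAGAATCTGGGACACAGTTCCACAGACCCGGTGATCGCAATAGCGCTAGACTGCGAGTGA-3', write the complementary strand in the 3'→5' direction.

3'-TAAGCAGTTTCTTAGACCCTGTGTCAAGGTGTCTGGGCCACTAGCGTTATCGCGATCTGACGCTCACT-5'

Base-pairing A↔T, G↔C gives the complement. The complementary strand is antiparallel, so paired with a 5'→3' strand it runs 3'→5'.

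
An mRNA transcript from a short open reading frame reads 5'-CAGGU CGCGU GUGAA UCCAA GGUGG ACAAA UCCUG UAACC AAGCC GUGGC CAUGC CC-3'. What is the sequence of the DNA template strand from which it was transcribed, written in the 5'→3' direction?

Replace U with T to get the coding DNA strand: CAGGTCGCGTGTGAATCCAAGGTGGACAAATCCTGTAACCAAGCCGTGGCCATGCCC. The template strand is its reverse complement (complement GTCCAGCGCACACTTAGGTTCCACCTGTTTAGGACATTGGTTCGGCACCGGTACGGG, then reverse).

5'-GGGCATGGCCACGGCTTGGTTACAGGATTTGTCCACCTTGGATTCACACGCGACCTG-3'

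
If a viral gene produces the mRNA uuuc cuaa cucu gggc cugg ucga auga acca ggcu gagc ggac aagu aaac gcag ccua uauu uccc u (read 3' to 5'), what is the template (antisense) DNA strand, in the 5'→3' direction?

5'-AAAGGATTGAGACCCGGACCAGCTTACTTGGTCCGACTCGCCTGTTCATTTGCGTCGGATATAAAGGGA-3'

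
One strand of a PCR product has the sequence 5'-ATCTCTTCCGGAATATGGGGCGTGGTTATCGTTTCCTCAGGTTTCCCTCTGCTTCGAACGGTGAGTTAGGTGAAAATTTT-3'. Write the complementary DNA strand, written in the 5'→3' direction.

Pairing A↔T and G↔C gives TAGAGAAGGCCTTATACCCCGCACCAATAGCAAAGGAGTCCAAAGGGAGACGAAGCTTGCCACTCAATCCACTTTTAAAA, running 3'→5'. Reverse for the 5'→3' convention.

5'-AAAATTTTCACCTAACTCACCGTTCGAAGCAGAGGGAAACCTGAGGAAACGATAACCACGCCCCATATTCCGGAAGAGAT-3'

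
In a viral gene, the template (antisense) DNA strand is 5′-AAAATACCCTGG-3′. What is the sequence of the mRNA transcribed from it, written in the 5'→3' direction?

5′-CCAGGGUAUUUU-3′

RNA polymerase reads the template 3'→5' and synthesizes mRNA 5'→3' by base-pairing (A→U, T→A, G↔C). The complement of the template is TTTTATGGGACC; antiparallel, so 5'→3' the coding strand is CCAGGGTATTTT. Replace T with U for the mRNA.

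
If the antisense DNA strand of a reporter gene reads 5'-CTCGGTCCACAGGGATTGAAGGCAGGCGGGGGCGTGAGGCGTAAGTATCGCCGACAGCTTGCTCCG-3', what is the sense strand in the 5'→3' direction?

The coding strand is complementary and antiparallel to the template: take the complement (A↔T, G↔C) and reverse.

5′-CGGAGCAAGCTGTCGGCGATACTTACGCCTCACGCCCCCGCCTGCCTTCAATCCCTGTGGACCGAG-3′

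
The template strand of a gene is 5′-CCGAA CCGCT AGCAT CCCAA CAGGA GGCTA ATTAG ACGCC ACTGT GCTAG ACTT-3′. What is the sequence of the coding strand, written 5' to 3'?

5′-AAGTCTAGCACAGTGGCGTCTAATTAGCCTCCTGTTGGGATGCTAGCGGTTCGG-3′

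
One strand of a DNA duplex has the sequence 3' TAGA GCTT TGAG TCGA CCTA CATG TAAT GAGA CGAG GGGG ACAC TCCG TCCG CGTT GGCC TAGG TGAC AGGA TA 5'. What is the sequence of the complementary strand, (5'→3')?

The strand is given 3'→5', so its complement runs 5'→3' in the same left-to-right order: pair each base A↔T, G↔C.

5'-ATCTCGAAACTCAGCTGGATGTACATTACTCTGCTCCCCCTGTGAGGCAGGCGCAACCGGATCCACTGTCCTAT-3'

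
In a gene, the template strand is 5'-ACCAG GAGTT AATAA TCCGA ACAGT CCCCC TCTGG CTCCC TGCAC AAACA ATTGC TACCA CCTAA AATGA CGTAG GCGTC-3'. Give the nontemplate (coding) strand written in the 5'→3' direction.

The coding strand is complementary and antiparallel to the template: take the complement (A↔T, G↔C) and reverse.

5'-GACGCCTACGTCATTTTAGGTGGTAGCAATTGTTTGTGCAGGGAGCCAGAGGGGGACTGTTCGGATTATTAACTCCTGGT-3'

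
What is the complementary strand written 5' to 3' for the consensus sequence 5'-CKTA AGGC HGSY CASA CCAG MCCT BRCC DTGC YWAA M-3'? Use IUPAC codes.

5′-KTTWRGCAHGGYVAGGKCTGGTSTGRSCDGCCTTAMG-3′

Standard pairs A↔T, G↔C; ambiguity codes pair R↔Y, M↔K, W↔W, S↔S, B↔V, D↔H. Complement (GMATTCCGDCSRGTSTGGTCKGGAVYGGHACGRWTTK), then reverse for 5'→3'.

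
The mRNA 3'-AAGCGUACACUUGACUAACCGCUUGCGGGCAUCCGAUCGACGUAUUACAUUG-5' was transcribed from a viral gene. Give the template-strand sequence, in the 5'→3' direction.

Written 5'→3' the mRNA is GUUACAUUAUGCAGCUAGCCUACGGGCGUUCGCCAAUCAGUUCACAUGCGAA, so the coding DNA strand is GTTACATTATGCAGCTAGCCTACGGGCGTTCGCCAATCAGTTCACATGCGAA. The template is its reverse complement.

5′-TTCGCATGTGAACTGATTGGCGAACGCCCGTAGGCTAGCTGCATAATGTAAC-3′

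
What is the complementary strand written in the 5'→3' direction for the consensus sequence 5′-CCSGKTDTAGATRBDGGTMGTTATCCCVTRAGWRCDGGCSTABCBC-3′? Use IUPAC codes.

Standard pairs A↔T, G↔C; ambiguity codes pair R↔Y, M↔K, W↔W, S↔S, B↔V, D↔H. Complement (GGSCMAHATCTAYVHCCAKCAATAGGGBAYTCWYGHCCGSATVGVG), then reverse for 5'→3'.

5′-GVGVTASGCCHGYWCTYABGGGATAACKACCHVYATCTAHAMCSGG-3′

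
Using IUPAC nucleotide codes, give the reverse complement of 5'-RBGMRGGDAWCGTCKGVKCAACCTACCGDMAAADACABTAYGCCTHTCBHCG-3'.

Standard pairs A↔T, G↔C; ambiguity codes pair R↔Y, M↔K, W↔W, B↔V, D↔H. Complement (YVCKYCCHTWGCAGMCBMGTTGGATGGCHKTTTHTGTVATRCGGADAGVDGC), then reverse for 5'→3'.

5'-CGDVGADAGGCRTAVTGTHTTTKHCGGTAGGTTGMBCMGACGWTHCCYKCVY-3'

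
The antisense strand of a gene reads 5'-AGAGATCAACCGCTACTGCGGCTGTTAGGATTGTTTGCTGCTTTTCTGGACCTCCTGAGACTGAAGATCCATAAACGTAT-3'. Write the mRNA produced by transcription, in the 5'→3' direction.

5'-AUACGUUUAUGGAUCUUCAGUCUCAGGAGGUCCAGAAAAGCAGCAAACAAUCCUAACAGCCGCAGUAGCGGUUGAUCUCU-3'

The mRNA has the sequence of the coding strand (reverse complement of the template) with T→U. Reverse complement of AGAGATCAACCGCTACTGCGGCTGTTAGGATTGTTTGCTGCTTTTCTGGACCTCCTGAGACTGAAGATCCATAAACGTAT is ATACGTTTATGGATCTTCAGTCTCAGGAGGTCCAGAAAAGCAGCAAACAATCCTAACAGCCGCAGTAGCGGTTGATCTCT; then T→U.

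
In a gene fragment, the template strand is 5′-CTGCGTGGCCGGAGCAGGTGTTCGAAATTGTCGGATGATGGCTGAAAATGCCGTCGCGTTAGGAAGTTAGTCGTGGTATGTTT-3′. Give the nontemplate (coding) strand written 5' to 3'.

5'-AAACATACCACGACTAACTTCCTAACGCGACGGCATTTTCAGCCATCATCCGACAATTTCGAACACCTGCTCCGGCCACGCAG-3'

The coding strand is complementary and antiparallel to the template: take the complement (A↔T, G↔C) and reverse.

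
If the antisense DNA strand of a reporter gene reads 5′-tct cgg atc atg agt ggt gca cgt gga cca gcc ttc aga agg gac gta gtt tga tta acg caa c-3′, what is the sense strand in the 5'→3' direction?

5'-GTTGCGTTAATCAAACTACGTCCCTTCTGAAGGCTGGTCCACGTGCACCACTCATGATCCGAGA-3'

The coding strand is complementary and antiparallel to the template: take the complement (A↔T, G↔C) and reverse.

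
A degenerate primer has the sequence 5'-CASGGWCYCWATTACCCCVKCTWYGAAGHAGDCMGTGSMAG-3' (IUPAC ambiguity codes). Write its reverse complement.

5′-CTKSCACKGHCTDCTTCRWAGMBGGGGTAATWGRGWCCSTG-3′

Standard pairs A↔T, G↔C; ambiguity codes pair Y↔R, M↔K, W↔W, S↔S, D↔H, V↔B. Complement (GTSCCWGRGWTAATGGGGBMGAWRCTTCDTCHGKCACSKTC), then reverse for 5'→3'.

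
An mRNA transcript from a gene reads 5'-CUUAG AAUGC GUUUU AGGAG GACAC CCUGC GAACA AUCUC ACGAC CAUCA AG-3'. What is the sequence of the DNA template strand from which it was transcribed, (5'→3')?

5'-CTTGATGGTCGTGAGATTGTTCGCAGGGTGTCCTCCTAAAACGCATTCTAAG-3'

Replace U with T to get the coding DNA strand: CTTAGAATGCGTTTTAGGAGGACACCCTGCGAACAATCTCACGACCATCAAG. The template strand is its reverse complement (complement GAATCTTACGCAAAATCCTCCTGTGGGACGCTTGTTAGAGTGCTGGTAGTTC, then reverse).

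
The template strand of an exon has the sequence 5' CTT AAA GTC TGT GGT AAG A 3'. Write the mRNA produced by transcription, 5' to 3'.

5'-UCUUACCACAGACUUUAAG-3'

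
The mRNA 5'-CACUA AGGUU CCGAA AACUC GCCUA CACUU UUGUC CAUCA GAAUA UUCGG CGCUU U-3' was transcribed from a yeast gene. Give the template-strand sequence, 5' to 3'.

Replace U with T to get the coding DNA strand: CACTAAGGTTCCGAAAACTCGCCTACACTTTTGTCCATCAGAATATTCGGCGCTTT. The template strand is its reverse complement (complement GTGATTCCAAGGCTTTTGAGCGGATGTGAAAACAGGTAGTCTTATAAGCCGCGAAA, then reverse).

5'-AAAGCGCCGAATATTCTGATGGACAAAAGTGTAGGCGAGTTTTCGGAACCTTAGTG-3'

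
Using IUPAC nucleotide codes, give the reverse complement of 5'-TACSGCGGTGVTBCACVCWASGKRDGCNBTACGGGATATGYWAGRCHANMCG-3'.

5'-CGKNTDGYCTWRCATATCCCGTAVNGCHYMCSTWGBGTGVABCACCGCSGTA-3'

Standard pairs A↔T, G↔C; ambiguity codes pair R↔Y, M↔K, W↔W, S↔S, B↔V, D↔H, N↔N. Complement (ATGSCGCCACBAVGTGBGWTSCMYHCGNVATGCCCTATACRWTCYGDTNKGC), then reverse for 5'→3'.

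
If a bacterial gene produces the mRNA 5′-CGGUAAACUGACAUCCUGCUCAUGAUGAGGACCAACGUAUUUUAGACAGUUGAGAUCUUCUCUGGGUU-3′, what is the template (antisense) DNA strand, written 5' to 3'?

5′-AACCCAGAGAAGATCTCAACTGTCTAAAATACGTTGGTCCTCATCATGAGCAGGATGTCAGTTTACCG-3′

Replace U with T to get the coding DNA strand: CGGTAAACTGACATCCTGCTCATGATGAGGACCAACGTATTTTAGACAGTTGAGATCTTCTCTGGGTT. The template strand is its reverse complement (complement GCCATTTGACTGTAGGACGAGTACTACTCCTGGTTGCATAAAATCTGTCAACTCTAGAAGAGACCCAA, then reverse).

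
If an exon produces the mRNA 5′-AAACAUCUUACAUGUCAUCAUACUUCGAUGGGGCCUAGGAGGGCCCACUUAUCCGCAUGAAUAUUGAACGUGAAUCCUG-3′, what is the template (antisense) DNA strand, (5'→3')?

5'-CAGGATTCACGTTCAATATTCATGCGGATAAGTGGGCCCTCCTAGGCCCCATCGAAGTATGATGACATGTAAGATGTTT-3'

Replace U with T to get the coding DNA strand: AAACATCTTACATGTCATCATACTTCGATGGGGCCTAGGAGGGCCCACTTATCCGCATGAATATTGAACGTGAATCCTG. The template strand is its reverse complement (complement TTTGTAGAATGTACAGTAGTATGAAGCTACCCCGGATCCTCCCGGGTGAATAGGCGTACTTATAACTTGCACTTAGGAC, then reverse).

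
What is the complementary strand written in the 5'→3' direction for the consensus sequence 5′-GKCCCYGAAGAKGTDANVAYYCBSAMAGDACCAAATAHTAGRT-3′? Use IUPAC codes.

Standard pairs A↔T, G↔C; ambiguity codes pair R↔Y, M↔K, S↔S, B↔V, D↔H, N↔N. Complement (CMGGGRCTTCTMCAHTNBTRRGVSTKTCHTGGTTTATDATCYA), then reverse for 5'→3'.

5'-AYCTADTATTTGGTHCTKTSVGRRTBNTHACMTCTTCRGGGMC-3'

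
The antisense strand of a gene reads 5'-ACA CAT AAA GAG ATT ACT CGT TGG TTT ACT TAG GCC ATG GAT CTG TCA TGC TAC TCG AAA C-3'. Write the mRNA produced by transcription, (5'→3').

5'-GUUUCGAGUAGCAUGACAGAUCCAUGGCCUAAGUAAACCAACGAGUAAUCUCUUUAUGUGU-3'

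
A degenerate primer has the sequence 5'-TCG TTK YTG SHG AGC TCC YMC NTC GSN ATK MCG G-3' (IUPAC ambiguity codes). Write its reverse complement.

Standard pairs A↔T, G↔C; ambiguity codes pair Y↔R, M↔K, S↔S, H↔D, N↔N. Complement (AGCAAMRACSDCTCGAGGRKGNAGCSNTAMKGCC), then reverse for 5'→3'.

5'-CCGKMATNSCGANGKRGGAGCTCDSCARMAACGA-3'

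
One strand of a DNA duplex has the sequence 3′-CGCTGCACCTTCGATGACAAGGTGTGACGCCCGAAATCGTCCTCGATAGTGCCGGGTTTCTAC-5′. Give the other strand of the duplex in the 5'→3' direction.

The strand is given 3'→5', so its complement runs 5'→3' in the same left-to-right order: pair each base A↔T, G↔C.

5′-GCGACGTGGAAGCTACTGTTCCACACTGCGGGCTTTAGCAGGAGCTATCACGGCCCAAAGATG-3′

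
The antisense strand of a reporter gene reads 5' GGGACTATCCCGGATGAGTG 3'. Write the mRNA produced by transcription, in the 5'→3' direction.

5'-CACUCAUCCGGGAUAGUCCC-3'

RNA polymerase reads the template 3'→5' and synthesizes mRNA 5'→3' by base-pairing (A→U, T→A, G↔C). The complement of the template is CCCTGATAGGGCCTACTCAC; antiparallel, so 5'→3' the coding strand is CACTCATCCGGGATAGTCCC. Replace T with U for the mRNA.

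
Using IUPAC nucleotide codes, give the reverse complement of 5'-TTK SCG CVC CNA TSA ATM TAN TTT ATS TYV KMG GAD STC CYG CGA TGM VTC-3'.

5'-GABKCATCGCRGGASHTCCKMBRASATAAANTAKATTSATNGGBGCGSMAA-3'

Standard pairs A↔T, G↔C; ambiguity codes pair Y↔R, M↔K, S↔S, D↔H, V↔B, N↔N. Complement (AAMSGCGBGGNTASTTAKATNAAATASARBMKCCTHSAGGRCGCTACKBAG), then reverse for 5'→3'.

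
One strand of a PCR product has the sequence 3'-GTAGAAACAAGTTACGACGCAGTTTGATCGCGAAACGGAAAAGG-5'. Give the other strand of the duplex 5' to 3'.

5'-CATCTTTGTTCAATGCTGCGTCAAACTAGCGCTTTGCCTTTTCC-3'

The strand is given 3'→5', so its complement runs 5'→3' in the same left-to-right order: pair each base A↔T, G↔C.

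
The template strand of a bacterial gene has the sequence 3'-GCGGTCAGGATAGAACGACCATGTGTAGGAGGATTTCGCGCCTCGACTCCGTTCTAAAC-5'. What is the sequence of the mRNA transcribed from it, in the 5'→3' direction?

5'-CGCCAGUCCUAUCUUGCUGGUACACAUCCUCCUAAAGCGCGGAGCUGAGGCAAGAUUUG-3'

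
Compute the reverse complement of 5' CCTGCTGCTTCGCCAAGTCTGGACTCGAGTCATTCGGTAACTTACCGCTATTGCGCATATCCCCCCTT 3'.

Reading the sequence 3'→5' and pairing each base (A↔T, G↔C) gives the reverse complement directly.

5'-AAGGGGGGATATGCGCAATAGCGGTAAGTTACCGAATGACTCGAGTCCAGACTTGGCGAAGCAGCAGG-3'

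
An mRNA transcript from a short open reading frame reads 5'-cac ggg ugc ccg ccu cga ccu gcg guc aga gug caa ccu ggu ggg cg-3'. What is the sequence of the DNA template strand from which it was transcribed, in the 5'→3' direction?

Replace U with T to get the coding DNA strand: CACGGGTGCCCGCCTCGACCTGCGGTCAGAGTGCAACCTGGTGGGCG. The template strand is its reverse complement (complement GTGCCCACGGGCGGAGCTGGACGCCAGTCTCACGTTGGACCACCCGC, then reverse).

5'-CGCCCACCAGGTTGCACTCTGACCGCAGGTCGAGGCGGGCACCCGTG-3'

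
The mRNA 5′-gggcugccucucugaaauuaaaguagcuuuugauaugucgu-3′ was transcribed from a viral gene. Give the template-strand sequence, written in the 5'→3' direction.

Replace U with T to get the coding DNA strand: GGGCTGCCTCTCTGAAATTAAAGTAGCTTTTGATATGTCGT. The template strand is its reverse complement (complement CCCGACGGAGAGACTTTAATTTCATCGAAAACTATACAGCA, then reverse).

5'-ACGACATATCAAAAGCTACTTTAATTTCAGAGAGGCAGCCC-3'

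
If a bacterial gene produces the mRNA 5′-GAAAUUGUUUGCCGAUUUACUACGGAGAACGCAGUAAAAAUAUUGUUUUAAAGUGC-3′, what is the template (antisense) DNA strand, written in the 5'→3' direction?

Replace U with T to get the coding DNA strand: GAAATTGTTTGCCGATTTACTACGGAGAACGCAGTAAAAATATTGTTTTAAAGTGC. The template strand is its reverse complement (complement CTTTAACAAACGGCTAAATGATGCCTCTTGCGTCATTTTTATAACAAAATTTCACG, then reverse).

5'-GCACTTTAAAACAATATTTTTACTGCGTTCTCCGTAGTAAATCGGCAAACAATTTC-3'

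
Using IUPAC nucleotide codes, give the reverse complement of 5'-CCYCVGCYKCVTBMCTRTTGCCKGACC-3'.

Standard pairs A↔T, G↔C; ambiguity codes pair R↔Y, M↔K, B↔V. Complement (GGRGBCGRMGBAVKGAYAACGGMCTGG), then reverse for 5'→3'.

5'-GGTCMGGCAAYAGKVABGMRGCBGRGG-3'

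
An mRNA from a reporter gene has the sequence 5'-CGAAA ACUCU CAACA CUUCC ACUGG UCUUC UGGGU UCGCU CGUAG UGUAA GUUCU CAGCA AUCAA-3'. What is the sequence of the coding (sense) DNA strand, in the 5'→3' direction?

5'-CGAAAACTCTCAACACTTCCACTGGTCTTCTGGGTTCGCTCGTAGTGTAAGTTCTCAGCAATCAA-3'

The coding DNA strand has the same 5'→3' sequence as the mRNA with U replaced by T.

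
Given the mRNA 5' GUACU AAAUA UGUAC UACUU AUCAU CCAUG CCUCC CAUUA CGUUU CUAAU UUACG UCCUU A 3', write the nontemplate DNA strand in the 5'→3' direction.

The coding DNA strand has the same 5'→3' sequence as the mRNA with U replaced by T.

5′-GTACTAAATATGTACTACTTATCATCCATGCCTCCCATTACGTTTCTAATTTACGTCCTTA-3′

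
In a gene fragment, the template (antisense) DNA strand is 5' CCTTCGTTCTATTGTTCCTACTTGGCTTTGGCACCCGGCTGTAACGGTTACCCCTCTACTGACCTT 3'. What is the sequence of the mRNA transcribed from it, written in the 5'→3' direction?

5'-AAGGUCAGUAGAGGGGUAACCGUUACAGCCGGGUGCCAAAGCCAAGUAGGAACAAUAGAACGAAGG-3'

RNA polymerase reads the template 3'→5' and synthesizes mRNA 5'→3' by base-pairing (A→U, T→A, G↔C). The complement of the template is GGAAGCAAGATAACAAGGATGAACCGAAACCGTGGGCCGACATTGCCAATGGGGAGATGACTGGAA; antiparallel, so 5'→3' the coding strand is AAGGTCAGTAGAGGGGTAACCGTTACAGCCGGGTGCCAAAGCCAAGTAGGAACAATAGAACGAAGG. Replace T with U for the mRNA.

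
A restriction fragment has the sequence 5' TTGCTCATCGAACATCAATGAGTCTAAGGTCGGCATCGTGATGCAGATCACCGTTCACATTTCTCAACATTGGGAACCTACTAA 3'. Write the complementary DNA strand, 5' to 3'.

The complement of TTGCTCATCGAACATCAATGAGTCTAAGGTCGGCATCGTGATGCAGATCACCGTTCACATTTCTCAACATTGGGAACCTACTAA is AACGAGTAGCTTGTAGTTACTCAGATTCCAGCCGTAGCACTACGTCTAGTGGCAAGTGTAAAGAGTTGTAACCCTTGGATGATT (A↔T, G↔C). DNA strands are antiparallel, so the complementary strand runs 3'→5'; reversing gives the 5'→3' form.

5′-TTAGTAGGTTCCCAATGTTGAGAAATGTGAACGGTGATCTGCATCACGATGCCGACCTTAGACTCATTGATGTTCGATGAGCAA-3′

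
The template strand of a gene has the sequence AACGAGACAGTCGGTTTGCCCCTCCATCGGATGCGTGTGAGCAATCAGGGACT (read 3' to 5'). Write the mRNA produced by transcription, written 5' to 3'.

Reading the template 3'→5' as shown, RNA polymerase pairs each base (A→U, T→A, G↔C) to build mRNA 5'→3' directly.

5'-UUGCUCUGUCAGCCAAACGGGGAGGUAGCCUACGCACACUCGUUAGUCCCUGA-3'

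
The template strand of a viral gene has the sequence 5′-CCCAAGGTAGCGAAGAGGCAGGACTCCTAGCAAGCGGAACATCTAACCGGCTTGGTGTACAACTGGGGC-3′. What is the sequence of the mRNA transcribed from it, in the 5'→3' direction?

5'-GCCCCAGUUGUACACCAAGCCGGUUAGAUGUUCCGCUUGCUAGGAGUCCUGCCUCUUCGCUACCUUGGG-3'

RNA polymerase reads the template 3'→5' and synthesizes mRNA 5'→3' by base-pairing (A→U, T→A, G↔C). The complement of the template is GGGTTCCATCGCTTCTCCGTCCTGAGGATCGTTCGCCTTGTAGATTGGCCGAACCACATGTTGACCCCG; antiparallel, so 5'→3' the coding strand is GCCCCAGTTGTACACCAAGCCGGTTAGATGTTCCGCTTGCTAGGAGTCCTGCCTCTTCGCTACCTTGGG. Replace T with U for the mRNA.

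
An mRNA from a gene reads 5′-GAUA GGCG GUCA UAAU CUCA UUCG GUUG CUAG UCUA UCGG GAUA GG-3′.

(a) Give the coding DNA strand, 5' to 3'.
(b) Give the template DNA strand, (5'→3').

(a) 5'-GATAGGCGGTCATAATCTCATTCGGTTGCTAGTCTATCGGGATAGG-3'
(b) 5'-CCTATCCCGATAGACTAGCAACCGAATGAGATTATGACCGCCTATC-3'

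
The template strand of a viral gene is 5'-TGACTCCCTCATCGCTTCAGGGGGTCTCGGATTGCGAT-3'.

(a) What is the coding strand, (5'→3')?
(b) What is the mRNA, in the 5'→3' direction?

(a) The coding strand is the reverse complement of the template: complement ACTGAGGGAGTAGCGAAGTCCCCCAGAGCCTAACGCTA, then reverse.
(b) mRNA has the coding-strand sequence with T→U.

(a) 5'-ATCGCAATCCGAGACCCCCTGAAGCGATGAGGGAGTCA-3'
(b) 5′-AUCGCAAUCCGAGACCCCCUGAAGCGAUGAGGGAGUCA-3′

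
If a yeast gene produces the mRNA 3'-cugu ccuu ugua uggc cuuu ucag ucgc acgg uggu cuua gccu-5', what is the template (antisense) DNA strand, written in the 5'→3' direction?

Written 5'→3' the mRNA is UCCGAUUCUGGUGGCACGCUGACUUUUCCGGUAUGUUUCCUGUC, so the coding DNA strand is TCCGATTCTGGTGGCACGCTGACTTTTCCGGTATGTTTCCTGTC. The template is its reverse complement.

5'-GACAGGAAACATACCGGAAAAGTCAGCGTGCCACCAGAATCGGA-3'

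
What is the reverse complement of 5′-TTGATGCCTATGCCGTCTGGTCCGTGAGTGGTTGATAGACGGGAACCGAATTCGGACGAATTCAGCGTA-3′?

Complement each base (A↔T, G↔C): AACTACGGATACGGCAGACCAGGCACTCACCAACTATCTGCCCTTGGCTTAAGCCTGCTTAAGTCGCAT. Then reverse.

5′-TACGCTGAATTCGTCCGAATTCGGTTCCCGTCTATCAACCACTCACGGACCAGACGGCATAGGCATCAA-3′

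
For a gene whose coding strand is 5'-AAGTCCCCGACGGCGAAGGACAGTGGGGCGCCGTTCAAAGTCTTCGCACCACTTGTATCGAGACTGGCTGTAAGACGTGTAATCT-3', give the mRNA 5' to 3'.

The mRNA is synthesized from the template strand, so it matches the coding strand with T replaced by U.

5'-AAGUCCCCGACGGCGAAGGACAGUGGGGCGCCGUUCAAAGUCUUCGCACCACUUGUAUCGAGACUGGCUGUAAGACGUGUAAUCU-3'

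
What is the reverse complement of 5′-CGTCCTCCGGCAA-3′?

Reading the sequence 3'→5' and pairing each base (A↔T, G↔C) gives the reverse complement directly.

5'-TTGCCGGAGGACG-3'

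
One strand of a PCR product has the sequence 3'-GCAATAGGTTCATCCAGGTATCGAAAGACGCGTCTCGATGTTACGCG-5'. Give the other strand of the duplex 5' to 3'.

The strand is given 3'→5', so its complement runs 5'→3' in the same left-to-right order: pair each base A↔T, G↔C.

5'-CGTTATCCAAGTAGGTCCATAGCTTTCTGCGCAGAGCTACAATGCGC-3'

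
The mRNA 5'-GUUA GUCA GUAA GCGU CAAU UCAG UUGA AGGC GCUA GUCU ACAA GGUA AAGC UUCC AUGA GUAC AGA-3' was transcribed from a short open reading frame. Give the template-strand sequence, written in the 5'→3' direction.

Replace U with T to get the coding DNA strand: GTTAGTCAGTAAGCGTCAATTCAGTTGAAGGCGCTAGTCTACAAGGTAAAGCTTCCATGAGTACAGA. The template strand is its reverse complement (complement CAATCAGTCATTCGCAGTTAAGTCAACTTCCGCGATCAGATGTTCCATTTCGAAGGTACTCATGTCT, then reverse).

5'-TCTGTACTCATGGAAGCTTTACCTTGTAGACTAGCGCCTTCAACTGAATTGACGCTTACTGACTAAC-3'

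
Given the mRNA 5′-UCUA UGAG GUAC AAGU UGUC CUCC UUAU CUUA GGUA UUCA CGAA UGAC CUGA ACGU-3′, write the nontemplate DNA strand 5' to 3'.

5′-TCTATGAGGTACAAGTTGTCCTCCTTATCTTAGGTATTCACGAATGACCTGAACGT-3′

The coding DNA strand has the same 5'→3' sequence as the mRNA with U replaced by T.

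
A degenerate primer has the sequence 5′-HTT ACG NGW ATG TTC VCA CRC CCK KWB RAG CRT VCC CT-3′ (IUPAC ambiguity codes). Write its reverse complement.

5'-AGGGBAYGCTYVWMMGGGYGTGBGAACATWCNCGTAAD-3'

Standard pairs A↔T, G↔C; ambiguity codes pair R↔Y, K↔M, W↔W, B↔V, H↔D, N↔N. Complement (DAATGCNCWTACAAGBGTGYGGGMMWVYTCGYABGGGA), then reverse for 5'→3'.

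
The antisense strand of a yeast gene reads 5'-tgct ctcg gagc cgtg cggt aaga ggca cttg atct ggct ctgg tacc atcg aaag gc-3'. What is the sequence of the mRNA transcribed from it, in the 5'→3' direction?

5′-GCCUUUCGAUGGUACCAGAGCCAGAUCAAGUGCCUCUUACCGCACGGCUCCGAGAGCA-3′

RNA polymerase reads the template 3'→5' and synthesizes mRNA 5'→3' by base-pairing (A→U, T→A, G↔C). The complement of the template is ACGAGAGCCTCGGCACGCCATTCTCCGTGAACTAGACCGAGACCATGGTAGCTTTCCG; antiparallel, so 5'→3' the coding strand is GCCTTTCGATGGTACCAGAGCCAGATCAAGTGCCTCTTACCGCACGGCTCCGAGAGCA. Replace T with U for the mRNA.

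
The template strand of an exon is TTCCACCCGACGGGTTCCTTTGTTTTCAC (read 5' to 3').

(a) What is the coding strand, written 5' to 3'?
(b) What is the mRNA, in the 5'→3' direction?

(a) 5'-GTGAAAACAAAGGAACCCGTCGGGTGGAA-3'
(b) 5'-GUGAAAACAAAGGAACCCGUCGGGUGGAA-3'

(a) The coding strand is the reverse complement of the template: complement AAGGTGGGCTGCCCAAGGAAACAAAAGTG, then reverse.
(b) mRNA has the coding-strand sequence with T→U.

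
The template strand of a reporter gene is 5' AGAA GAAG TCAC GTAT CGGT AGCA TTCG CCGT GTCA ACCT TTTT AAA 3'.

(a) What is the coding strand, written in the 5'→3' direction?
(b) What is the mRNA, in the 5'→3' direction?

(a) 5'-TTTAAAAAGGTTGACACGGCGAATGCTACCGATACGTGACTTCTTCT-3'
(b) 5'-UUUAAAAAGGUUGACACGGCGAAUGCUACCGAUACGUGACUUCUUCU-3'

(a) The coding strand is the reverse complement of the template: complement TCTTCTTCAGTGCATAGCCATCGTAAGCGGCACAGTTGGAAAAATTT, then reverse.
(b) mRNA has the coding-strand sequence with T→U.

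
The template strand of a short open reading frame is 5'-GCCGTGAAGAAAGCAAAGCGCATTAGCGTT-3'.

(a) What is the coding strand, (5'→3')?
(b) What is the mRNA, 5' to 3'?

(a) 5'-AACGCTAATGCGCTTTGCTTTCTTCACGGC-3'
(b) 5'-AACGCUAAUGCGCUUUGCUUUCUUCACGGC-3'

(a) The coding strand is the reverse complement of the template: complement CGGCACTTCTTTCGTTTCGCGTAATCGCAA, then reverse.
(b) mRNA has the coding-strand sequence with T→U.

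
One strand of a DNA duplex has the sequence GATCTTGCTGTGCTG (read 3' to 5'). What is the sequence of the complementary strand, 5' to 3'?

The strand is given 3'→5', so its complement runs 5'→3' in the same left-to-right order: pair each base A↔T, G↔C.

5'-CTAGAACGACACGAC-3'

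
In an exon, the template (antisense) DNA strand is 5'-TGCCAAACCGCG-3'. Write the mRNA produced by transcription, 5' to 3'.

5'-CGCGGUUUGGCA-3'

RNA polymerase reads the template 3'→5' and synthesizes mRNA 5'→3' by base-pairing (A→U, T→A, G↔C). The complement of the template is ACGGTTTGGCGC; antiparallel, so 5'→3' the coding strand is CGCGGTTTGGCA. Replace T with U for the mRNA.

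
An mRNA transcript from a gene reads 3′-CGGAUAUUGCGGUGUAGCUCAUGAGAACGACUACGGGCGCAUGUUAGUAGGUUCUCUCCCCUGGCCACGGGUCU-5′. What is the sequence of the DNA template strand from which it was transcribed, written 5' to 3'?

Written 5'→3' the mRNA is UCUGGGCACCGGUCCCCUCUCUUGGAUGAUUGUACGCGGGCAUCAGCAAGAGUACUCGAUGUGGCGUUAUAGGC, so the coding DNA strand is TCTGGGCACCGGTCCCCTCTCTTGGATGATTGTACGCGGGCATCAGCAAGAGTACTCGATGTGGCGTTATAGGC. The template is its reverse complement.

5'-GCCTATAACGCCACATCGAGTACTCTTGCTGATGCCCGCGTACAATCATCCAAGAGAGGGGACCGGTGCCCAGA-3'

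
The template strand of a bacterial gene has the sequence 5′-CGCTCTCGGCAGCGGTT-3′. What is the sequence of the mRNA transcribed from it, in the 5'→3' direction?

5'-AACCGCUGCCGAGAGCG-3'

The mRNA has the sequence of the coding strand (reverse complement of the template) with T→U. Reverse complement of CGCTCTCGGCAGCGGTT is AACCGCTGCCGAGAGCG; then T→U.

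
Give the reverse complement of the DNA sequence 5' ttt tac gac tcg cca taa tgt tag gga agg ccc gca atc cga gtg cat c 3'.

5′-GATGCACTCGGATTGCGGGCCTTCCCTAACATTATGGCGAGTCGTAAAA-3′

Complement each base (A↔T, G↔C): AAAATGCTGAGCGGTATTACAATCCCTTCCGGGCGTTAGGCTCACGTAG. Then reverse.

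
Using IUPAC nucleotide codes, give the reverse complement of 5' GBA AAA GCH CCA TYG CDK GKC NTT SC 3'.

Standard pairs A↔T, G↔C; ambiguity codes pair Y↔R, K↔M, S↔S, B↔V, D↔H, N↔N. Complement (CVTTTTCGDGGTARCGHMCMGNAASG), then reverse for 5'→3'.

5'-GSAANGMCMHGCRATGGDGCTTTTVC-3'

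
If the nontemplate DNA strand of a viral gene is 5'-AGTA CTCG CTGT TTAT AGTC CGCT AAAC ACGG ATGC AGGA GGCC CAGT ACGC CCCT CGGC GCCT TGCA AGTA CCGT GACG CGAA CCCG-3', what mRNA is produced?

The mRNA is synthesized from the template strand, so it matches the coding strand with T replaced by U.

5'-AGUACUCGCUGUUUAUAGUCCGCUAAACACGGAUGCAGGAGGCCCAGUACGCCCCUCGGCGCCUUGCAAGUACCGUGACGCGAACCCG-3'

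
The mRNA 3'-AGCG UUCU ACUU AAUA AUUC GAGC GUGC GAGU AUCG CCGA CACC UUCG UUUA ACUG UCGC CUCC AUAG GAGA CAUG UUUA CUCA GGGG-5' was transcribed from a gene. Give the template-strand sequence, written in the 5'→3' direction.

5'-TCGCAAGATGAATTATTAAGCTCGCACGCTCATAGCGGCTGTGGAAGCAAATTGACAGCGGAGGTATCCTCTGTACAAATGAGTCCCC-3'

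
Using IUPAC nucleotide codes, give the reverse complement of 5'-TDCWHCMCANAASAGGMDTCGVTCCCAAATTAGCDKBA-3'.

Standard pairs A↔T, G↔C; ambiguity codes pair M↔K, W↔W, S↔S, B↔V, D↔H, N↔N. Complement (AHGWDGKGTNTTSTCCKHAGCBAGGGTTTAATCGHMVT), then reverse for 5'→3'.

5'-TVMHGCTAATTTGGGABCGAHKCCTSTTNTGKGDWGHA-3'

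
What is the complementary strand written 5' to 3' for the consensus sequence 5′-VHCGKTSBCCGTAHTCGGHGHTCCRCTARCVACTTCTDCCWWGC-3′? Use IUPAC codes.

5'-GCWWGGHAGAAGTBGYTAGYGGADCDCCGADTACGGVSAMCGDB-3'

Standard pairs A↔T, G↔C; ambiguity codes pair R↔Y, K↔M, W↔W, S↔S, B↔V, D↔H. Complement (BDGCMASVGGCATDAGCCDCDAGGYGATYGBTGAAGAHGGWWCG), then reverse for 5'→3'.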